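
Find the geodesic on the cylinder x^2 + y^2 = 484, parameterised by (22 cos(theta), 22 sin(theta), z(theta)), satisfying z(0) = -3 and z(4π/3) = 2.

Parameterise the cylinder of radius R = 22 as
    r(θ) = (22 cos θ, 22 sin θ, z(θ)).
The arc-length element is
    ds = sqrt(484 + (dz/dθ)^2) dθ,
so the Lagrangian is L = sqrt(484 + z'^2).
L depends on z' only, not on z or θ, so ∂L/∂z = 0 and
    ∂L/∂z' = z' / sqrt(484 + z'^2).
The Euler-Lagrange equation gives
    d/dθ( z' / sqrt(484 + z'^2) ) = 0,
so z' is constant. Integrating once:
    z(θ) = a θ + b,
a helix on the cylinder (a straight line when the cylinder is unrolled). The constants a, b are determined by the endpoint conditions.
With endpoint conditions z(0) = -3 and z(4π/3) = 2: from z(0) = b we get b = -3, and a·4π/3 + -3 = 2 gives a = 15/(4π), so
    z(θ) = (15/(4π)) θ − 3.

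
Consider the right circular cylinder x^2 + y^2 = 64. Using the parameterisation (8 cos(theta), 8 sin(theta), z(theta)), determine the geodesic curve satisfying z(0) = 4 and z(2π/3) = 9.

Parameterise the cylinder of radius R = 8 as
    r(θ) = (8 cos θ, 8 sin θ, z(θ)).
The arc-length element is
    ds = sqrt(64 + (dz/dθ)^2) dθ,
so the Lagrangian is L = sqrt(64 + z'^2).
L depends on z' only, not on z or θ, so ∂L/∂z = 0 and
    ∂L/∂z' = z' / sqrt(64 + z'^2).
The Euler-Lagrange equation gives
    d/dθ( z' / sqrt(64 + z'^2) ) = 0,
so z' is constant. Integrating once:
    z(θ) = a θ + b,
a helix on the cylinder (a straight line when the cylinder is unrolled). The constants a, b are determined by the endpoint conditions.
With endpoint conditions z(0) = 4 and z(2π/3) = 9: from z(0) = b we get b = 4, and a·2π/3 + 4 = 9 gives a = 15/(2π), so
    z(θ) = (15/(2π)) θ + 4.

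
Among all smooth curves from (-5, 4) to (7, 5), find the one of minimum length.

Arc-length functional: J[y] = ∫ sqrt(1 + (y')^2) dx.
Lagrangian L = sqrt(1 + (y')^2) has no explicit y dependence, so ∂L/∂y = 0 and the Euler-Lagrange equation gives
    d/dx( y' / sqrt(1 + (y')^2) ) = 0  ⇒  y' / sqrt(1 + (y')^2) = const.
Hence y' is constant, so y(x) is affine.
Fitting the endpoints (-5, 4) and (7, 5):
    slope m = (5 − 4) / (7 − (-5)) = 1/12,
    intercept c = 4 − m·(-5) = 53/12.
Extremal: y(x) = (1/12) x + 53/12.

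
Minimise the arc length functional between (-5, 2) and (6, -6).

Arc-length functional: J[y] = ∫ sqrt(1 + (y')^2) dx.
Lagrangian L = sqrt(1 + (y')^2) has no explicit y dependence, so ∂L/∂y = 0 and the Euler-Lagrange equation gives
    d/dx( y' / sqrt(1 + (y')^2) ) = 0  ⇒  y' / sqrt(1 + (y')^2) = const.
Hence y' is constant, so y(x) is affine.
Fitting the endpoints (-5, 2) and (6, -6):
    slope m = ((-6) − 2) / (6 − (-5)) = -8/11,
    intercept c = 2 − m·(-5) = -18/11.
Extremal: y(x) = (-8/11) x - 18/11.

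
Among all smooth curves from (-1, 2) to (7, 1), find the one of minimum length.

Arc-length functional: J[y] = ∫ sqrt(1 + (y')^2) dx.
Lagrangian L = sqrt(1 + (y')^2) has no explicit y dependence, so ∂L/∂y = 0 and the Euler-Lagrange equation gives
    d/dx( y' / sqrt(1 + (y')^2) ) = 0  ⇒  y' / sqrt(1 + (y')^2) = const.
Hence y' is constant, so y(x) is affine.
Fitting the endpoints (-1, 2) and (7, 1):
    slope m = (1 − 2) / (7 − (-1)) = -1/8,
    intercept c = 2 − m·(-1) = 15/8.
Extremal: y(x) = (-1/8) x + 15/8.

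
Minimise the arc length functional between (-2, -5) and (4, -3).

Arc-length functional: J[y] = ∫ sqrt(1 + (y')^2) dx.
Lagrangian L = sqrt(1 + (y')^2) has no explicit y dependence, so ∂L/∂y = 0 and the Euler-Lagrange equation gives
    d/dx( y' / sqrt(1 + (y')^2) ) = 0  ⇒  y' / sqrt(1 + (y')^2) = const.
Hence y' is constant, so y(x) is affine.
Fitting the endpoints (-2, -5) and (4, -3):
    slope m = ((-3) − (-5)) / (4 − (-2)) = 1/3,
    intercept c = (-5) − m·(-2) = -13/3.
Extremal: y(x) = (1/3) x - 13/3.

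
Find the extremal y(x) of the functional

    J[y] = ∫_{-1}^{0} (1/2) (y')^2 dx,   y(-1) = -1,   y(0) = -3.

The Lagrangian is L = (1/2) (y')^2.
Compute ∂L/∂y = 0, ∂L/∂y' = y'.
The Euler-Lagrange equation d/dx(∂L/∂y') − ∂L/∂y = 0 reduces to
    y'' = 0.
Its general solution is
    y(x) = A x + B,
with A, B fixed by the endpoint conditions.
Applying the endpoint conditions y(-1) = -1 and y(0) = -3: solve A·-1 + B = -1 and A·0 + B = -3. Subtracting gives A(0 − -1) = -3 − -1, so A = -2, and B = -1 − A·-1 = -3. Therefore
    y(x) = -2 x - 3.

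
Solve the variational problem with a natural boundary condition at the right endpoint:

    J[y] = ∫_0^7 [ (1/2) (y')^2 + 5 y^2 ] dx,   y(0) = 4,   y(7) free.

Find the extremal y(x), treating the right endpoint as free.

The Lagrangian L = (1/2) (y')^2 + 5 y^2 gives
    ∂L/∂y = 10 y,   ∂L/∂y' = y'.
Euler-Lagrange: y'' − 10 y = 0.
With k = sqrt(10), the general solution is
    y(x) = A cosh(sqrt(10) x) + B sinh(sqrt(10) x).
Fixed left endpoint y(0) = 4 ⇒ A = 4.
The right endpoint x = 7 is free, so the natural (transversality) condition is ∂L/∂y' |_{x=7} = 0, i.e. y'(7) = 0.
Compute y'(x) = A k sinh(k x) + B k cosh(k x), so
    y'(7) = A k sinh(k·7) + B k cosh(k·7) = 0
    ⇒ B = −A tanh(k·7) = − 4 tanh(sqrt(10)·7).
Therefore the extremal is
    y(x) = 4 cosh(sqrt(10) x) − 4 tanh(sqrt(10)·7) sinh(sqrt(10) x).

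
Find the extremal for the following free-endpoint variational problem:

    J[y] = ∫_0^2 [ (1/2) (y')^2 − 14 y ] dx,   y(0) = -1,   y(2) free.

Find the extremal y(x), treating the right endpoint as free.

The Lagrangian L = (1/2) (y')^2 − 14 y gives
    ∂L/∂y = −14,   ∂L/∂y' = y'.
Euler-Lagrange: d/dx(y') − (−14) = 0, i.e. y'' + 14 = 0, so
    y(x) = −(14/2) x^2 + C1 x + C2.
Fixed left endpoint y(0) = -1 ⇒ C2 = -1.
The right endpoint x = 2 is free, so the natural (transversality) condition is ∂L/∂y' |_{x=2} = 0, i.e. y'(2) = 0.
Compute y'(x) = −14 x + C1, so y'(2) = −28 + C1 = 0 ⇒ C1 = 28.
Therefore the extremal is
    y(x) = −7 x^2 + 28 x − 1.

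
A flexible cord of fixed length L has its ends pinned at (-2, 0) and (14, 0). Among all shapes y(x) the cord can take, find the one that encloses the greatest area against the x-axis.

Set up the augmented Lagrangian using a multiplier λ for the length constraint:
    F(y, y') = y − λ sqrt(1 + y'^2).
F has no explicit x dependence, so the Beltrami identity yields a first integral
    F − y' ∂F/∂y' = C.
Compute ∂F/∂y' = −λ y' / sqrt(1 + y'^2). Then
    y − λ sqrt(1 + y'^2) + λ y'^2 / sqrt(1 + y'^2) = C
    ⇒  y − λ / sqrt(1 + y'^2) = C.
Solving for y' and integrating gives
    (x − a)^2 + (y − b)^2 = λ^2,
a circular arc of radius λ. The constants a, b are determined by the endpoint conditions y(-2) = y(14) = 0, and λ is fixed implicitly by the length constraint
    ∫_{-2}^{14} sqrt(1 + y'^2) dx = L.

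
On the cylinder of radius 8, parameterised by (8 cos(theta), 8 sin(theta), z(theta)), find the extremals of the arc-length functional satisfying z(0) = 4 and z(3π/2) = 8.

Parameterise the cylinder of radius R = 8 as
    r(θ) = (8 cos θ, 8 sin θ, z(θ)).
The arc-length element is
    ds = sqrt(64 + (dz/dθ)^2) dθ,
so the Lagrangian is L = sqrt(64 + z'^2).
L depends on z' only, not on z or θ, so ∂L/∂z = 0 and
    ∂L/∂z' = z' / sqrt(64 + z'^2).
The Euler-Lagrange equation gives
    d/dθ( z' / sqrt(64 + z'^2) ) = 0,
so z' is constant. Integrating once:
    z(θ) = a θ + b,
a helix on the cylinder (a straight line when the cylinder is unrolled). The constants a, b are determined by the endpoint conditions.
With endpoint conditions z(0) = 4 and z(3π/2) = 8: from z(0) = b we get b = 4, and a·3π/2 + 4 = 8 gives a = 8/(3π), so
    z(θ) = (8/(3π)) θ + 4.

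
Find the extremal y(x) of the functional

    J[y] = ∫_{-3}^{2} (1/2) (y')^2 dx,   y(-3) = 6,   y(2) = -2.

The Lagrangian is L = (1/2) (y')^2.
Compute ∂L/∂y = 0, ∂L/∂y' = y'.
The Euler-Lagrange equation d/dx(∂L/∂y') − ∂L/∂y = 0 reduces to
    y'' = 0.
Its general solution is
    y(x) = A x + B,
with A, B fixed by the endpoint conditions.
Applying the endpoint conditions y(-3) = 6 and y(2) = -2: solve A·-3 + B = 6 and A·2 + B = -2. Subtracting gives A(2 − -3) = -2 − 6, so A = -8/5, and B = 6 − A·-3 = 6/5. Therefore
    y(x) = (-8/5) x + 6/5.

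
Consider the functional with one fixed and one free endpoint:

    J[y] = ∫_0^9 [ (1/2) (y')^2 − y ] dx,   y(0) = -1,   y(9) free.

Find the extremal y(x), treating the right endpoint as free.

The Lagrangian L = (1/2) (y')^2 − y gives
    ∂L/∂y = −1,   ∂L/∂y' = y'.
Euler-Lagrange: d/dx(y') − (−1) = 0, i.e. y'' + 1 = 0, so
    y(x) = −(1/2) x^2 + C1 x + C2.
Fixed left endpoint y(0) = -1 ⇒ C2 = -1.
The right endpoint x = 9 is free, so the natural (transversality) condition is ∂L/∂y' |_{x=9} = 0, i.e. y'(9) = 0.
Compute y'(x) = −1 x + C1, so y'(9) = −9 + C1 = 0 ⇒ C1 = 9.
Therefore the extremal is
    y(x) = −x^2/2 + 9 x − 1.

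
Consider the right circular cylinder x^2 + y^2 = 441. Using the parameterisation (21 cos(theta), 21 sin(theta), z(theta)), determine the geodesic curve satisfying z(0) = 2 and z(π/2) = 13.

Parameterise the cylinder of radius R = 21 as
    r(θ) = (21 cos θ, 21 sin θ, z(θ)).
The arc-length element is
    ds = sqrt(441 + (dz/dθ)^2) dθ,
so the Lagrangian is L = sqrt(441 + z'^2).
L depends on z' only, not on z or θ, so ∂L/∂z = 0 and
    ∂L/∂z' = z' / sqrt(441 + z'^2).
The Euler-Lagrange equation gives
    d/dθ( z' / sqrt(441 + z'^2) ) = 0,
so z' is constant. Integrating once:
    z(θ) = a θ + b,
a helix on the cylinder (a straight line when the cylinder is unrolled). The constants a, b are determined by the endpoint conditions.
With endpoint conditions z(0) = 2 and z(π/2) = 13: from z(0) = b we get b = 2, and a·π/2 + 2 = 13 gives a = 22/π, so
    z(θ) = (22/π) θ + 2.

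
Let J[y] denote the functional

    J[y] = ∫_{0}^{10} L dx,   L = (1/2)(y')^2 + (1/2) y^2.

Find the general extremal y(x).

The Lagrangian is L = (1/2)(y')^2 + (1/2) y^2.
∂L/∂y = y.
∂L/∂y' = y'.
The Euler-Lagrange equation d/dx(∂L/∂y') − ∂L/∂y = 0 becomes:
    y'' - y = 0
General solution: y(x) = A e^x + B e^(-x), where A and B are arbitrary constants fixed by the endpoint conditions.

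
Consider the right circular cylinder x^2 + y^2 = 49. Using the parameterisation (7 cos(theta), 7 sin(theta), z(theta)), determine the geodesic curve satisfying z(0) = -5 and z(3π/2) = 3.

Parameterise the cylinder of radius R = 7 as
    r(θ) = (7 cos θ, 7 sin θ, z(θ)).
The arc-length element is
    ds = sqrt(49 + (dz/dθ)^2) dθ,
so the Lagrangian is L = sqrt(49 + z'^2).
L depends on z' only, not on z or θ, so ∂L/∂z = 0 and
    ∂L/∂z' = z' / sqrt(49 + z'^2).
The Euler-Lagrange equation gives
    d/dθ( z' / sqrt(49 + z'^2) ) = 0,
so z' is constant. Integrating once:
    z(θ) = a θ + b,
a helix on the cylinder (a straight line when the cylinder is unrolled). The constants a, b are determined by the endpoint conditions.
With endpoint conditions z(0) = -5 and z(3π/2) = 3: from z(0) = b we get b = -5, and a·3π/2 + -5 = 3 gives a = 16/(3π), so
    z(θ) = (16/(3π)) θ − 5.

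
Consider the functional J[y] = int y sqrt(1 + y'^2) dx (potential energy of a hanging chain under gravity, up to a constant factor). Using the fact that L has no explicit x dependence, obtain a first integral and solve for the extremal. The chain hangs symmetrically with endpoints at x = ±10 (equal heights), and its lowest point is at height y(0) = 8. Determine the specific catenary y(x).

The Lagrangian L(y, y') = y sqrt(1 + y'^2) has no explicit x dependence, so the Beltrami identity applies:
    L − y' ∂L/∂y' = C.
Compute ∂L/∂y' = y · y' / sqrt(1 + y'^2). Then
    L − y' ∂L/∂y'
    = y sqrt(1 + y'^2) − y · y'^2 / sqrt(1 + y'^2)
    = y (1 + y'^2 − y'^2) / sqrt(1 + y'^2)
    = y / sqrt(1 + y'^2) = C.
Squaring gives y^2 = C^2 (1 + y'^2), i.e.
    y'^2 = y^2 / C^2 − 1.
Separating variables,
    dy / sqrt(y^2 − C^2) = dx / C,
and integrating gives arccosh(y / C) = (x − a)/C, so
    y(x) = C cosh((x − a)/C),
the catenary. The constants C and a are fixed by the two endpoint conditions (and, for the hanging-chain problem, the length constraint selects C).
Now fit the given data. The endpoints x = ±10 are symmetric at equal height, so the catenary is even about its minimum: a = 0 and y(x) = C cosh(x/C). The lowest point is y(0) = C cosh(0) = C, and we are told y(0) = 8, so C = 8. Therefore
    y(x) = 8 cosh(x/8),
and at the endpoints
    y(±10) = 8 cosh(10/8).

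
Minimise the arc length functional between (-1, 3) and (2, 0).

Arc-length functional: J[y] = ∫ sqrt(1 + (y')^2) dx.
Lagrangian L = sqrt(1 + (y')^2) has no explicit y dependence, so ∂L/∂y = 0 and the Euler-Lagrange equation gives
    d/dx( y' / sqrt(1 + (y')^2) ) = 0  ⇒  y' / sqrt(1 + (y')^2) = const.
Hence y' is constant, so y(x) is affine.
Fitting the endpoints (-1, 3) and (2, 0):
    slope m = (0 − 3) / (2 − (-1)) = -1,
    intercept c = 3 − m·(-1) = 2.
Extremal: y(x) = -x + 2.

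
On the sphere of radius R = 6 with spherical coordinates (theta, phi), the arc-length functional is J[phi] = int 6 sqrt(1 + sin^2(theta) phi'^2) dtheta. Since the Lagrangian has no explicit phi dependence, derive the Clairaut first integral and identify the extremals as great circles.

On the sphere of radius R = 6 with spherical coordinates (θ, φ), the induced metric is
    ds^2 = 36(dθ^2 + sin^2(θ) dφ^2).
Parameterise by θ; the arc-length functional is
    J[φ] = ∫ 6 sqrt(1 + sin^2(θ) (dφ/dθ)^2) dθ,
so L = 6 sqrt(1 + sin^2(θ) φ'^2). Compute
    ∂L/∂φ = 0  (L has no explicit φ dependence),
    ∂L/∂φ' = 6 sin^2(θ) φ' / sqrt(1 + sin^2(θ) φ'^2).
Since ∂L/∂φ = 0, the Euler-Lagrange equation
    d/dθ(∂L/∂φ') − ∂L/∂φ = 0
reduces to d/dθ(∂L/∂φ') = 0, i.e. the momentum conjugate to φ is conserved:
    6 sin^2(θ) φ' / sqrt(1 + sin^2(θ) φ'^2) = C.
The overall factor of 6 is constant, so dividing through gives Clairaut's relation sin^2(θ) φ' / sqrt(1 + sin^2(θ) φ'^2) = C' (with C' = C/6). Solving for φ' and integrating gives the great-circle family
    cot(θ) = A cos(φ − φ_0),
i.e. the intersection of the sphere with a plane through the origin. The two constants A and φ_0 (equivalently C and one phase) are fixed by the two endpoint conditions.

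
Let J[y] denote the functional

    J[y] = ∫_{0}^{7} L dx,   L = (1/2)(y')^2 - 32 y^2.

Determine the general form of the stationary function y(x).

The Lagrangian is L = (1/2)(y')^2 - 32 y^2.
∂L/∂y = -64y.
∂L/∂y' = y'.
The Euler-Lagrange equation d/dx(∂L/∂y') − ∂L/∂y = 0 becomes:
    y'' + 64 y = 0
General solution: y(x) = A sin(8x) + B cos(8x), where A and B are arbitrary constants fixed by the endpoint conditions.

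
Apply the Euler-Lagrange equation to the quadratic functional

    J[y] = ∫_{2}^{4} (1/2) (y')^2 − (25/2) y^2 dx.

The Lagrangian is L = (1/2) (y')^2 − (25/2) y^2.
Compute ∂L/∂y = -25y, ∂L/∂y' = y'.
The Euler-Lagrange equation d/dx(∂L/∂y') − ∂L/∂y = 0 reduces to
    y'' + 25 y = 0.
Its general solution is
    y(x) = A sin(5x) + B cos(5x),
with A, B fixed by the endpoint conditions.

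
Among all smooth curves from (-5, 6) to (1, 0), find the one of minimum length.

Arc-length functional: J[y] = ∫ sqrt(1 + (y')^2) dx.
Lagrangian L = sqrt(1 + (y')^2) has no explicit y dependence, so ∂L/∂y = 0 and the Euler-Lagrange equation gives
    d/dx( y' / sqrt(1 + (y')^2) ) = 0  ⇒  y' / sqrt(1 + (y')^2) = const.
Hence y' is constant, so y(x) is affine.
Fitting the endpoints (-5, 6) and (1, 0):
    slope m = (0 − 6) / (1 − (-5)) = -1,
    intercept c = 6 − m·(-5) = 1.
Extremal: y(x) = -x + 1.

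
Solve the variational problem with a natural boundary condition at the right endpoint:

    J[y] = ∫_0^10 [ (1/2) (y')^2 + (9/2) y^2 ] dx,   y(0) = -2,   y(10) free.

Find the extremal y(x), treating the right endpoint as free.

The Lagrangian L = (1/2) (y')^2 + (9/2) y^2 gives
    ∂L/∂y = 9 y,   ∂L/∂y' = y'.
Euler-Lagrange: y'' − 9 y = 0.
With k = 3, the general solution is
    y(x) = A cosh(3 x) + B sinh(3 x).
Fixed left endpoint y(0) = -2 ⇒ A = -2.
The right endpoint x = 10 is free, so the natural (transversality) condition is ∂L/∂y' |_{x=10} = 0, i.e. y'(10) = 0.
Compute y'(x) = A k sinh(k x) + B k cosh(k x), so
    y'(10) = A k sinh(k·10) + B k cosh(k·10) = 0
    ⇒ B = −A tanh(k·10) = 2 tanh(3·10).
Therefore the extremal is
    y(x) = −2 cosh(3 x) + 2 tanh(3·10) sinh(3 x).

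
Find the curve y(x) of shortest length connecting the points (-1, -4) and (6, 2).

Arc-length functional: J[y] = ∫ sqrt(1 + (y')^2) dx.
Lagrangian L = sqrt(1 + (y')^2) has no explicit y dependence, so ∂L/∂y = 0 and the Euler-Lagrange equation gives
    d/dx( y' / sqrt(1 + (y')^2) ) = 0  ⇒  y' / sqrt(1 + (y')^2) = const.
Hence y' is constant, so y(x) is affine.
Fitting the endpoints (-1, -4) and (6, 2):
    slope m = (2 − (-4)) / (6 − (-1)) = 6/7,
    intercept c = (-4) − m·(-1) = -22/7.
Extremal: y(x) = (6/7) x - 22/7.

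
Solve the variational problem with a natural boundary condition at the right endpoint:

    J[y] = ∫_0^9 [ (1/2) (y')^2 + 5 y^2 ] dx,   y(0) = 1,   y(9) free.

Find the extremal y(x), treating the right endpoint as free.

The Lagrangian L = (1/2) (y')^2 + 5 y^2 gives
    ∂L/∂y = 10 y,   ∂L/∂y' = y'.
Euler-Lagrange: y'' − 10 y = 0.
With k = sqrt(10), the general solution is
    y(x) = A cosh(sqrt(10) x) + B sinh(sqrt(10) x).
Fixed left endpoint y(0) = 1 ⇒ A = 1.
The right endpoint x = 9 is free, so the natural (transversality) condition is ∂L/∂y' |_{x=9} = 0, i.e. y'(9) = 0.
Compute y'(x) = A k sinh(k x) + B k cosh(k x), so
    y'(9) = A k sinh(k·9) + B k cosh(k·9) = 0
    ⇒ B = −A tanh(k·9) = − tanh(sqrt(10)·9).
Therefore the extremal is
    y(x) = cosh(sqrt(10) x) − tanh(sqrt(10)·9) sinh(sqrt(10) x).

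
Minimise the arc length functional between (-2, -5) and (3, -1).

Arc-length functional: J[y] = ∫ sqrt(1 + (y')^2) dx.
Lagrangian L = sqrt(1 + (y')^2) has no explicit y dependence, so ∂L/∂y = 0 and the Euler-Lagrange equation gives
    d/dx( y' / sqrt(1 + (y')^2) ) = 0  ⇒  y' / sqrt(1 + (y')^2) = const.
Hence y' is constant, so y(x) is affine.
Fitting the endpoints (-2, -5) and (3, -1):
    slope m = ((-1) − (-5)) / (3 − (-2)) = 4/5,
    intercept c = (-5) − m·(-2) = -17/5.
Extremal: y(x) = (4/5) x - 17/5.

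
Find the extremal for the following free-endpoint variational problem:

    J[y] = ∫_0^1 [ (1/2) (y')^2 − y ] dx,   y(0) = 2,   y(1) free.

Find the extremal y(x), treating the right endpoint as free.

The Lagrangian L = (1/2) (y')^2 − y gives
    ∂L/∂y = −1,   ∂L/∂y' = y'.
Euler-Lagrange: d/dx(y') − (−1) = 0, i.e. y'' + 1 = 0, so
    y(x) = −(1/2) x^2 + C1 x + C2.
Fixed left endpoint y(0) = 2 ⇒ C2 = 2.
The right endpoint x = 1 is free, so the natural (transversality) condition is ∂L/∂y' |_{x=1} = 0, i.e. y'(1) = 0.
Compute y'(x) = −1 x + C1, so y'(1) = −1 + C1 = 0 ⇒ C1 = 1.
Therefore the extremal is
    y(x) = −x^2/2 + x + 2.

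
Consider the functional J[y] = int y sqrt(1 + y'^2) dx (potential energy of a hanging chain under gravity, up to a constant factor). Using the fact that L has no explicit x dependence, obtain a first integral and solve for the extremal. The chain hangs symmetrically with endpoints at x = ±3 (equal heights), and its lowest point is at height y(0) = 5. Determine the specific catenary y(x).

The Lagrangian L(y, y') = y sqrt(1 + y'^2) has no explicit x dependence, so the Beltrami identity applies:
    L − y' ∂L/∂y' = C.
Compute ∂L/∂y' = y · y' / sqrt(1 + y'^2). Then
    L − y' ∂L/∂y'
    = y sqrt(1 + y'^2) − y · y'^2 / sqrt(1 + y'^2)
    = y (1 + y'^2 − y'^2) / sqrt(1 + y'^2)
    = y / sqrt(1 + y'^2) = C.
Squaring gives y^2 = C^2 (1 + y'^2), i.e.
    y'^2 = y^2 / C^2 − 1.
Separating variables,
    dy / sqrt(y^2 − C^2) = dx / C,
and integrating gives arccosh(y / C) = (x − a)/C, so
    y(x) = C cosh((x − a)/C),
the catenary. The constants C and a are fixed by the two endpoint conditions (and, for the hanging-chain problem, the length constraint selects C).
Now fit the given data. The endpoints x = ±3 are symmetric at equal height, so the catenary is even about its minimum: a = 0 and y(x) = C cosh(x/C). The lowest point is y(0) = C cosh(0) = C, and we are told y(0) = 5, so C = 5. Therefore
    y(x) = 5 cosh(x/5),
and at the endpoints
    y(±3) = 5 cosh(3/5).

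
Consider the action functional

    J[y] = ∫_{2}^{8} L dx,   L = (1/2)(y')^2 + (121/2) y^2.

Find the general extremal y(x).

The Lagrangian is L = (1/2)(y')^2 + (121/2) y^2.
∂L/∂y = 121y.
∂L/∂y' = y'.
The Euler-Lagrange equation d/dx(∂L/∂y') − ∂L/∂y = 0 becomes:
    y'' - 121 y = 0
General solution: y(x) = A e^(11x) + B e^(-11x), where A and B are arbitrary constants fixed by the endpoint conditions.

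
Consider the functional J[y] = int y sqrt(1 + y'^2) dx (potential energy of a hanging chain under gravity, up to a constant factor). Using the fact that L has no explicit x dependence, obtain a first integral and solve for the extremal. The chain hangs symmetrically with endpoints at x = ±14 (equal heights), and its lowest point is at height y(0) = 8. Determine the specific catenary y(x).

The Lagrangian L(y, y') = y sqrt(1 + y'^2) has no explicit x dependence, so the Beltrami identity applies:
    L − y' ∂L/∂y' = C.
Compute ∂L/∂y' = y · y' / sqrt(1 + y'^2). Then
    L − y' ∂L/∂y'
    = y sqrt(1 + y'^2) − y · y'^2 / sqrt(1 + y'^2)
    = y (1 + y'^2 − y'^2) / sqrt(1 + y'^2)
    = y / sqrt(1 + y'^2) = C.
Squaring gives y^2 = C^2 (1 + y'^2), i.e.
    y'^2 = y^2 / C^2 − 1.
Separating variables,
    dy / sqrt(y^2 − C^2) = dx / C,
and integrating gives arccosh(y / C) = (x − a)/C, so
    y(x) = C cosh((x − a)/C),
the catenary. The constants C and a are fixed by the two endpoint conditions (and, for the hanging-chain problem, the length constraint selects C).
Now fit the given data. The endpoints x = ±14 are symmetric at equal height, so the catenary is even about its minimum: a = 0 and y(x) = C cosh(x/C). The lowest point is y(0) = C cosh(0) = C, and we are told y(0) = 8, so C = 8. Therefore
    y(x) = 8 cosh(x/8),
and at the endpoints
    y(±14) = 8 cosh(14/8).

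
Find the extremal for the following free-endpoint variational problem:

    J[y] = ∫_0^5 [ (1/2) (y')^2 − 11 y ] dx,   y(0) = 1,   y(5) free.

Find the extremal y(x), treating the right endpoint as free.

The Lagrangian L = (1/2) (y')^2 − 11 y gives
    ∂L/∂y = −11,   ∂L/∂y' = y'.
Euler-Lagrange: d/dx(y') − (−11) = 0, i.e. y'' + 11 = 0, so
    y(x) = −(11/2) x^2 + C1 x + C2.
Fixed left endpoint y(0) = 1 ⇒ C2 = 1.
The right endpoint x = 5 is free, so the natural (transversality) condition is ∂L/∂y' |_{x=5} = 0, i.e. y'(5) = 0.
Compute y'(x) = −11 x + C1, so y'(5) = −55 + C1 = 0 ⇒ C1 = 55.
Therefore the extremal is
    y(x) = −(11/2) x^2 + 55 x + 1.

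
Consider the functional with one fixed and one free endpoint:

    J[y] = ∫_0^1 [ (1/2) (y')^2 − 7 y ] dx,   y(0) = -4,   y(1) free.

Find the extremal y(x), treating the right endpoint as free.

The Lagrangian L = (1/2) (y')^2 − 7 y gives
    ∂L/∂y = −7,   ∂L/∂y' = y'.
Euler-Lagrange: d/dx(y') − (−7) = 0, i.e. y'' + 7 = 0, so
    y(x) = −(7/2) x^2 + C1 x + C2.
Fixed left endpoint y(0) = -4 ⇒ C2 = -4.
The right endpoint x = 1 is free, so the natural (transversality) condition is ∂L/∂y' |_{x=1} = 0, i.e. y'(1) = 0.
Compute y'(x) = −7 x + C1, so y'(1) = −7 + C1 = 0 ⇒ C1 = 7.
Therefore the extremal is
    y(x) = −(7/2) x^2 + 7 x − 4.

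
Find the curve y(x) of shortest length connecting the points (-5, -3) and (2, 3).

Arc-length functional: J[y] = ∫ sqrt(1 + (y')^2) dx.
Lagrangian L = sqrt(1 + (y')^2) has no explicit y dependence, so ∂L/∂y = 0 and the Euler-Lagrange equation gives
    d/dx( y' / sqrt(1 + (y')^2) ) = 0  ⇒  y' / sqrt(1 + (y')^2) = const.
Hence y' is constant, so y(x) is affine.
Fitting the endpoints (-5, -3) and (2, 3):
    slope m = (3 − (-3)) / (2 − (-5)) = 6/7,
    intercept c = (-3) − m·(-5) = 9/7.
Extremal: y(x) = (6/7) x + 9/7.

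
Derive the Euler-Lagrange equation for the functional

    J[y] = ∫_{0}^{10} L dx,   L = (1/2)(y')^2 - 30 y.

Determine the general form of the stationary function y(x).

The Lagrangian is L = (1/2)(y')^2 - 30 y.
∂L/∂y = -30.
∂L/∂y' = y'.
The Euler-Lagrange equation d/dx(∂L/∂y') − ∂L/∂y = 0 becomes:
    y'' + 30 = 0
General solution: y(x) = -15 x^2 + A x + B, where A and B are arbitrary constants fixed by the endpoint conditions.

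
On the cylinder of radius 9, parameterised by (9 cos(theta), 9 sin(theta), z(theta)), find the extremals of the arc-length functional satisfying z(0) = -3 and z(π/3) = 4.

Parameterise the cylinder of radius R = 9 as
    r(θ) = (9 cos θ, 9 sin θ, z(θ)).
The arc-length element is
    ds = sqrt(81 + (dz/dθ)^2) dθ,
so the Lagrangian is L = sqrt(81 + z'^2).
L depends on z' only, not on z or θ, so ∂L/∂z = 0 and
    ∂L/∂z' = z' / sqrt(81 + z'^2).
The Euler-Lagrange equation gives
    d/dθ( z' / sqrt(81 + z'^2) ) = 0,
so z' is constant. Integrating once:
    z(θ) = a θ + b,
a helix on the cylinder (a straight line when the cylinder is unrolled). The constants a, b are determined by the endpoint conditions.
With endpoint conditions z(0) = -3 and z(π/3) = 4: from z(0) = b we get b = -3, and a·π/3 + -3 = 4 gives a = 21/π, so
    z(θ) = (21/π) θ − 3.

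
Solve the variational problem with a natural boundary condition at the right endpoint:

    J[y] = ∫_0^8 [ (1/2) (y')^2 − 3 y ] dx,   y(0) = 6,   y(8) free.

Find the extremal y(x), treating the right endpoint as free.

The Lagrangian L = (1/2) (y')^2 − 3 y gives
    ∂L/∂y = −3,   ∂L/∂y' = y'.
Euler-Lagrange: d/dx(y') − (−3) = 0, i.e. y'' + 3 = 0, so
    y(x) = −(3/2) x^2 + C1 x + C2.
Fixed left endpoint y(0) = 6 ⇒ C2 = 6.
The right endpoint x = 8 is free, so the natural (transversality) condition is ∂L/∂y' |_{x=8} = 0, i.e. y'(8) = 0.
Compute y'(x) = −3 x + C1, so y'(8) = −24 + C1 = 0 ⇒ C1 = 24.
Therefore the extremal is
    y(x) = −(3/2) x^2 + 24 x + 6.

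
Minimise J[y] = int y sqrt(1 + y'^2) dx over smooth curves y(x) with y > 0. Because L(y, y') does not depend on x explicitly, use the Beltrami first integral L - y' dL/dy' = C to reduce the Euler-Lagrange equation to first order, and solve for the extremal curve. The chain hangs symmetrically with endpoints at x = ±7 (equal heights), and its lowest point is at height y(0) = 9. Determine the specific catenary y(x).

The Lagrangian L(y, y') = y sqrt(1 + y'^2) has no explicit x dependence, so the Beltrami identity applies:
    L − y' ∂L/∂y' = C.
Compute ∂L/∂y' = y · y' / sqrt(1 + y'^2). Then
    L − y' ∂L/∂y'
    = y sqrt(1 + y'^2) − y · y'^2 / sqrt(1 + y'^2)
    = y (1 + y'^2 − y'^2) / sqrt(1 + y'^2)
    = y / sqrt(1 + y'^2) = C.
Squaring gives y^2 = C^2 (1 + y'^2), i.e.
    y'^2 = y^2 / C^2 − 1.
Separating variables,
    dy / sqrt(y^2 − C^2) = dx / C,
and integrating gives arccosh(y / C) = (x − a)/C, so
    y(x) = C cosh((x − a)/C),
the catenary. The constants C and a are fixed by the two endpoint conditions (and, for the hanging-chain problem, the length constraint selects C).
Now fit the given data. The endpoints x = ±7 are symmetric at equal height, so the catenary is even about its minimum: a = 0 and y(x) = C cosh(x/C). The lowest point is y(0) = C cosh(0) = C, and we are told y(0) = 9, so C = 9. Therefore
    y(x) = 9 cosh(x/9),
and at the endpoints
    y(±7) = 9 cosh(7/9).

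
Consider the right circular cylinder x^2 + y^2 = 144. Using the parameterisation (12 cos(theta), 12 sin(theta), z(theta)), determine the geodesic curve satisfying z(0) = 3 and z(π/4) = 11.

Parameterise the cylinder of radius R = 12 as
    r(θ) = (12 cos θ, 12 sin θ, z(θ)).
The arc-length element is
    ds = sqrt(144 + (dz/dθ)^2) dθ,
so the Lagrangian is L = sqrt(144 + z'^2).
L depends on z' only, not on z or θ, so ∂L/∂z = 0 and
    ∂L/∂z' = z' / sqrt(144 + z'^2).
The Euler-Lagrange equation gives
    d/dθ( z' / sqrt(144 + z'^2) ) = 0,
so z' is constant. Integrating once:
    z(θ) = a θ + b,
a helix on the cylinder (a straight line when the cylinder is unrolled). The constants a, b are determined by the endpoint conditions.
With endpoint conditions z(0) = 3 and z(π/4) = 11: from z(0) = b we get b = 3, and a·π/4 + 3 = 11 gives a = 32/π, so
    z(θ) = (32/π) θ + 3.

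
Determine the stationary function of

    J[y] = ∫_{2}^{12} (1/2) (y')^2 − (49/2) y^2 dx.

The Lagrangian is L = (1/2) (y')^2 − (49/2) y^2.
Compute ∂L/∂y = -49y, ∂L/∂y' = y'.
The Euler-Lagrange equation d/dx(∂L/∂y') − ∂L/∂y = 0 reduces to
    y'' + 49 y = 0.
Its general solution is
    y(x) = A sin(7x) + B cos(7x),
with A, B fixed by the endpoint conditions.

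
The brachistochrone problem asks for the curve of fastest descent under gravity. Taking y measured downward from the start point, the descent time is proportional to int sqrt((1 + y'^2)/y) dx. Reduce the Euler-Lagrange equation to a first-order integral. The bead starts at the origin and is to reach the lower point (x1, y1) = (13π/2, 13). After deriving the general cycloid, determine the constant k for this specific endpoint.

The Lagrangian L = sqrt((1 + y'^2) / y) has no explicit x dependence, so the Beltrami identity applies:
    L − y' ∂L/∂y' = C.
Compute ∂L/∂y' = y' / sqrt(y (1 + y'^2)).
Substitute:
    sqrt((1 + y'^2)/y) − y'·y' / sqrt(y (1 + y'^2))
    = (1 + y'^2) / sqrt(y (1 + y'^2)) − y'^2 / sqrt(y (1 + y'^2))
    = 1 / sqrt(y (1 + y'^2)) = C.
Squaring and rearranging gives the first integral
    y (1 + y'^2) = 1/C^2 =: k   (constant).
Solving this first-order ODE by the substitution
    y = (k/2)(1 − cos θ)
yields the cycloid parameterisation
    x(θ) = (k/2)(θ − sin θ),   y(θ) = (k/2)(1 − cos θ).
The constant k is fixed by the endpoint condition.
Now fit the given lower endpoint (x1, y1) = (13π/2, 13). At the bottom of the first arch (θ = π), the parametric equations give
    y(π) = (k/2)(1 − cos π) = k,
    x(π) = (k/2)(π − sin π) = kπ/2.
Matching y(π) = 13 gives k = 13, consistent with x(π) = 13π/2. Therefore the specific cycloid is
    x(θ) = (13/2)(θ − sin θ),   y(θ) = (13/2)(1 − cos θ).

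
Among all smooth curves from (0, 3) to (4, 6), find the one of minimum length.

Arc-length functional: J[y] = ∫ sqrt(1 + (y')^2) dx.
Lagrangian L = sqrt(1 + (y')^2) has no explicit y dependence, so ∂L/∂y = 0 and the Euler-Lagrange equation gives
    d/dx( y' / sqrt(1 + (y')^2) ) = 0  ⇒  y' / sqrt(1 + (y')^2) = const.
Hence y' is constant, so y(x) is affine.
Fitting the endpoints (0, 3) and (4, 6):
    slope m = (6 − 3) / (4 − 0) = 3/4,
    intercept c = 3 − m·0 = 3.
Extremal: y(x) = (3/4) x + 3.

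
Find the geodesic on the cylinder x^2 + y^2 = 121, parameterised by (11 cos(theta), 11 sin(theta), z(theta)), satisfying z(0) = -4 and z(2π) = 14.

Parameterise the cylinder of radius R = 11 as
    r(θ) = (11 cos θ, 11 sin θ, z(θ)).
The arc-length element is
    ds = sqrt(121 + (dz/dθ)^2) dθ,
so the Lagrangian is L = sqrt(121 + z'^2).
L depends on z' only, not on z or θ, so ∂L/∂z = 0 and
    ∂L/∂z' = z' / sqrt(121 + z'^2).
The Euler-Lagrange equation gives
    d/dθ( z' / sqrt(121 + z'^2) ) = 0,
so z' is constant. Integrating once:
    z(θ) = a θ + b,
a helix on the cylinder (a straight line when the cylinder is unrolled). The constants a, b are determined by the endpoint conditions.
With endpoint conditions z(0) = -4 and z(2π) = 14: from z(0) = b we get b = -4, and a·2π + -4 = 14 gives a = 9/π, so
    z(θ) = (9/π) θ − 4.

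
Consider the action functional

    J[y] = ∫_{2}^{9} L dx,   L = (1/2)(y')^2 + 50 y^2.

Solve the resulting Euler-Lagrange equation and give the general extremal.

The Lagrangian is L = (1/2)(y')^2 + 50 y^2.
∂L/∂y = 100y.
∂L/∂y' = y'.
The Euler-Lagrange equation d/dx(∂L/∂y') − ∂L/∂y = 0 becomes:
    y'' - 100 y = 0
General solution: y(x) = A e^(10x) + B e^(-10x), where A and B are arbitrary constants fixed by the endpoint conditions.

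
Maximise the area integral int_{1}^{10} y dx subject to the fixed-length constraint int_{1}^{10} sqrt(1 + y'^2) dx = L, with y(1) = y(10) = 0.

Set up the augmented Lagrangian using a multiplier λ for the length constraint:
    F(y, y') = y − λ sqrt(1 + y'^2).
F has no explicit x dependence, so the Beltrami identity yields a first integral
    F − y' ∂F/∂y' = C.
Compute ∂F/∂y' = −λ y' / sqrt(1 + y'^2). Then
    y − λ sqrt(1 + y'^2) + λ y'^2 / sqrt(1 + y'^2) = C
    ⇒  y − λ / sqrt(1 + y'^2) = C.
Solving for y' and integrating gives
    (x − a)^2 + (y − b)^2 = λ^2,
a circular arc of radius λ. The constants a, b are determined by the endpoint conditions y(1) = y(10) = 0, and λ is fixed implicitly by the length constraint
    ∫_{1}^{10} sqrt(1 + y'^2) dx = L.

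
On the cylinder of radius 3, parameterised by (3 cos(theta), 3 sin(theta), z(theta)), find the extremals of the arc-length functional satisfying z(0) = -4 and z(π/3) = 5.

Parameterise the cylinder of radius R = 3 as
    r(θ) = (3 cos θ, 3 sin θ, z(θ)).
The arc-length element is
    ds = sqrt(9 + (dz/dθ)^2) dθ,
so the Lagrangian is L = sqrt(9 + z'^2).
L depends on z' only, not on z or θ, so ∂L/∂z = 0 and
    ∂L/∂z' = z' / sqrt(9 + z'^2).
The Euler-Lagrange equation gives
    d/dθ( z' / sqrt(9 + z'^2) ) = 0,
so z' is constant. Integrating once:
    z(θ) = a θ + b,
a helix on the cylinder (a straight line when the cylinder is unrolled). The constants a, b are determined by the endpoint conditions.
With endpoint conditions z(0) = -4 and z(π/3) = 5: from z(0) = b we get b = -4, and a·π/3 + -4 = 5 gives a = 27/π, so
    z(θ) = (27/π) θ − 4.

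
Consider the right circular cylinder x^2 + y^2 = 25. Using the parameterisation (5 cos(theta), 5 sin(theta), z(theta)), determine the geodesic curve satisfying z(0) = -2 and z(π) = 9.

Parameterise the cylinder of radius R = 5 as
    r(θ) = (5 cos θ, 5 sin θ, z(θ)).
The arc-length element is
    ds = sqrt(25 + (dz/dθ)^2) dθ,
so the Lagrangian is L = sqrt(25 + z'^2).
L depends on z' only, not on z or θ, so ∂L/∂z = 0 and
    ∂L/∂z' = z' / sqrt(25 + z'^2).
The Euler-Lagrange equation gives
    d/dθ( z' / sqrt(25 + z'^2) ) = 0,
so z' is constant. Integrating once:
    z(θ) = a θ + b,
a helix on the cylinder (a straight line when the cylinder is unrolled). The constants a, b are determined by the endpoint conditions.
With endpoint conditions z(0) = -2 and z(π) = 9: from z(0) = b we get b = -2, and a·π + -2 = 9 gives a = 11/π, so
    z(θ) = (11/π) θ − 2.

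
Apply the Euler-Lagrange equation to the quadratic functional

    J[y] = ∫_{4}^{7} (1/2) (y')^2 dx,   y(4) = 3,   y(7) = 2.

The Lagrangian is L = (1/2) (y')^2.
Compute ∂L/∂y = 0, ∂L/∂y' = y'.
The Euler-Lagrange equation d/dx(∂L/∂y') − ∂L/∂y = 0 reduces to
    y'' = 0.
Its general solution is
    y(x) = A x + B,
with A, B fixed by the endpoint conditions.
Applying the endpoint conditions y(4) = 3 and y(7) = 2: solve A·4 + B = 3 and A·7 + B = 2. Subtracting gives A(7 − 4) = 2 − 3, so A = -1/3, and B = 3 − A·4 = 13/3. Therefore
    y(x) = (-1/3) x + 13/3.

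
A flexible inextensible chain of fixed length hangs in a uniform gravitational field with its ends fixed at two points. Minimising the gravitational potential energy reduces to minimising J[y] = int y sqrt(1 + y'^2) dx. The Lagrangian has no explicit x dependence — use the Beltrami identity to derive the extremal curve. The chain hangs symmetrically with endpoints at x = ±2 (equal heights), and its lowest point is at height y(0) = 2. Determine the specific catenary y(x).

The Lagrangian L(y, y') = y sqrt(1 + y'^2) has no explicit x dependence, so the Beltrami identity applies:
    L − y' ∂L/∂y' = C.
Compute ∂L/∂y' = y · y' / sqrt(1 + y'^2). Then
    L − y' ∂L/∂y'
    = y sqrt(1 + y'^2) − y · y'^2 / sqrt(1 + y'^2)
    = y (1 + y'^2 − y'^2) / sqrt(1 + y'^2)
    = y / sqrt(1 + y'^2) = C.
Squaring gives y^2 = C^2 (1 + y'^2), i.e.
    y'^2 = y^2 / C^2 − 1.
Separating variables,
    dy / sqrt(y^2 − C^2) = dx / C,
and integrating gives arccosh(y / C) = (x − a)/C, so
    y(x) = C cosh((x − a)/C),
the catenary. The constants C and a are fixed by the two endpoint conditions (and, for the hanging-chain problem, the length constraint selects C).
Now fit the given data. The endpoints x = ±2 are symmetric at equal height, so the catenary is even about its minimum: a = 0 and y(x) = C cosh(x/C). The lowest point is y(0) = C cosh(0) = C, and we are told y(0) = 2, so C = 2. Therefore
    y(x) = 2 cosh(x/2),
and at the endpoints
    y(±2) = 2 cosh(2/2).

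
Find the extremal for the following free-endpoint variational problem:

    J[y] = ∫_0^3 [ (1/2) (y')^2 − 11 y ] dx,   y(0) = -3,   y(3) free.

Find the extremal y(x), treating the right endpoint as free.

The Lagrangian L = (1/2) (y')^2 − 11 y gives
    ∂L/∂y = −11,   ∂L/∂y' = y'.
Euler-Lagrange: d/dx(y') − (−11) = 0, i.e. y'' + 11 = 0, so
    y(x) = −(11/2) x^2 + C1 x + C2.
Fixed left endpoint y(0) = -3 ⇒ C2 = -3.
The right endpoint x = 3 is free, so the natural (transversality) condition is ∂L/∂y' |_{x=3} = 0, i.e. y'(3) = 0.
Compute y'(x) = −11 x + C1, so y'(3) = −33 + C1 = 0 ⇒ C1 = 33.
Therefore the extremal is
    y(x) = −(11/2) x^2 + 33 x − 3.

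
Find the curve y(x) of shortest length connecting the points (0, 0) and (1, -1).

Arc-length functional: J[y] = ∫ sqrt(1 + (y')^2) dx.
Lagrangian L = sqrt(1 + (y')^2) has no explicit y dependence, so ∂L/∂y = 0 and the Euler-Lagrange equation gives
    d/dx( y' / sqrt(1 + (y')^2) ) = 0  ⇒  y' / sqrt(1 + (y')^2) = const.
Hence y' is constant, so y(x) is affine.
Fitting the endpoints (0, 0) and (1, -1):
    slope m = ((-1) − 0) / (1 − 0) = -1,
    intercept c = 0 − m·0 = 0.
Extremal: y(x) = -x.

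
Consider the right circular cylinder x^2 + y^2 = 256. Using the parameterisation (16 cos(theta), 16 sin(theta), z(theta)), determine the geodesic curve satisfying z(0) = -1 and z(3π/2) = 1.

Parameterise the cylinder of radius R = 16 as
    r(θ) = (16 cos θ, 16 sin θ, z(θ)).
The arc-length element is
    ds = sqrt(256 + (dz/dθ)^2) dθ,
so the Lagrangian is L = sqrt(256 + z'^2).
L depends on z' only, not on z or θ, so ∂L/∂z = 0 and
    ∂L/∂z' = z' / sqrt(256 + z'^2).
The Euler-Lagrange equation gives
    d/dθ( z' / sqrt(256 + z'^2) ) = 0,
so z' is constant. Integrating once:
    z(θ) = a θ + b,
a helix on the cylinder (a straight line when the cylinder is unrolled). The constants a, b are determined by the endpoint conditions.
With endpoint conditions z(0) = -1 and z(3π/2) = 1: from z(0) = b we get b = -1, and a·3π/2 + -1 = 1 gives a = 4/(3π), so
    z(θ) = (4/(3π)) θ − 1.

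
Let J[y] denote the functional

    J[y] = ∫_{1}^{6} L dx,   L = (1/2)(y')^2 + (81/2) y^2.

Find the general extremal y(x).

The Lagrangian is L = (1/2)(y')^2 + (81/2) y^2.
∂L/∂y = 81y.
∂L/∂y' = y'.
The Euler-Lagrange equation d/dx(∂L/∂y') − ∂L/∂y = 0 becomes:
    y'' - 81 y = 0
General solution: y(x) = A e^(9x) + B e^(-9x), where A and B are arbitrary constants fixed by the endpoint conditions.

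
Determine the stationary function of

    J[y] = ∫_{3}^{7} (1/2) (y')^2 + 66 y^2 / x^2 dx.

The Lagrangian is L = (1/2) (y')^2 + 66 y^2 / x^2.
Compute ∂L/∂y = 132y/x^2, ∂L/∂y' = y'.
The Euler-Lagrange equation d/dx(∂L/∂y') − ∂L/∂y = 0 reduces to
    y'' − 132/x^2 · y = 0  (x > 0).
Its general solution is
    y(x) = A x^12 + B x^(-11),
with A, B fixed by the endpoint conditions.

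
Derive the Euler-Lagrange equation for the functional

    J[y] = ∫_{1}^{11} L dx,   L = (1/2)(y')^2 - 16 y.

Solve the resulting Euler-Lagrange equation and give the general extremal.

The Lagrangian is L = (1/2)(y')^2 - 16 y.
∂L/∂y = -16.
∂L/∂y' = y'.
The Euler-Lagrange equation d/dx(∂L/∂y') − ∂L/∂y = 0 becomes:
    y'' + 16 = 0
General solution: y(x) = -8 x^2 + A x + B, where A and B are arbitrary constants fixed by the endpoint conditions.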